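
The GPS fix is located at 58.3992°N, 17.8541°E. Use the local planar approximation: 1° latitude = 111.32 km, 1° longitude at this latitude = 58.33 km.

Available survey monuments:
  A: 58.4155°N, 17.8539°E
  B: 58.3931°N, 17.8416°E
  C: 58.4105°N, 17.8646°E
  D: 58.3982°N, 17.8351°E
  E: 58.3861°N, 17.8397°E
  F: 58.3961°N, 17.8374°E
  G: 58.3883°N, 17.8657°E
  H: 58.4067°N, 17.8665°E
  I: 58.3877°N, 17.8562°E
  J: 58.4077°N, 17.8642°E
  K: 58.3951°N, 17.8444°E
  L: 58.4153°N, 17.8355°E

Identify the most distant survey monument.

L

Distances from 58.3992°N, 17.8541°E:
A: 1.8146 km
B: 0.9964 km
C: 1.3991 km
D: 1.1138 km
E: 1.6829 km
F: 1.0334 km
G: 1.3893 km
H: 1.1046 km
I: 1.2860 km
J: 1.1146 km
K: 0.7269 km
L: 2.0951 km
Maximum: L at 2.0951 km.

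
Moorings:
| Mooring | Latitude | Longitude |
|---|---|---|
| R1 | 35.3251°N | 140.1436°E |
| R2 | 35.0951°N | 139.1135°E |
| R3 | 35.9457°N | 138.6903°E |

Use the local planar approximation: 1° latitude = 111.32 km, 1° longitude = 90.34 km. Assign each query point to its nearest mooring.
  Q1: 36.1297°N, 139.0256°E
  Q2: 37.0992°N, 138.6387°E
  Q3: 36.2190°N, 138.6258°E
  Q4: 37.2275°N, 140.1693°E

Q1→R3; Q2→R3; Q3→R3; Q4→R3

Q1 at 36.1297°N, 139.0256°E:
  R1: 134.9943 km
  R2: 115.4451 km
  R3: 36.5663 km
  → nearest: R3 (36.5663 km)
Q2 at 37.0992°N, 138.6387°E:
  R1: 239.7635 km
  R2: 227.1824 km
  R3: 128.4922 km
  → nearest: R3 (128.4922 km)
Q3 at 36.2190°N, 138.6258°E:
  R1: 169.4208 km
  R2: 132.6436 km
  R3: 30.9767 km
  → nearest: R3 (30.9767 km)
Q4 at 37.2275°N, 140.1693°E:
  R1: 211.7879 km
  R2: 255.8246 km
  R3: 195.4810 km
  → nearest: R3 (195.4810 km)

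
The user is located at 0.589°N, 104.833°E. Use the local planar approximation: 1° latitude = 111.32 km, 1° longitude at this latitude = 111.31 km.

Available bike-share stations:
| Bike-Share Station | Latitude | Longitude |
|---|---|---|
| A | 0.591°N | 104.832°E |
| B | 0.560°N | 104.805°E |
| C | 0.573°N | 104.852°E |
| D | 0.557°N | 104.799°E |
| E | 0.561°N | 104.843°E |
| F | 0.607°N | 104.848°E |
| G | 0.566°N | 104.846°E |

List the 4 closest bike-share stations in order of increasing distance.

A, F, C, G

Distances from 0.589°N, 104.833°E:
A: 0.249 km
B: 4.487 km
C: 2.765 km
D: 5.197 km
E: 3.310 km
F: 2.608 km
G: 2.941 km
Sorted: A (0.249 km) < F (2.608 km) < C (2.765 km) < G (2.941 km) < E (3.310 km) < B (4.487 km) < …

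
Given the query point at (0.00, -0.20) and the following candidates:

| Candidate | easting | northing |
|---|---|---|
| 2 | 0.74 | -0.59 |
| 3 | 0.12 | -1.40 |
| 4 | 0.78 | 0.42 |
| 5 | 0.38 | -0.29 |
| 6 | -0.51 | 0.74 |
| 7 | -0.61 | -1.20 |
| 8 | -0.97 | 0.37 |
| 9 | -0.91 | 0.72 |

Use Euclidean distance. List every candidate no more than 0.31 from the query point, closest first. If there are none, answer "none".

none

Distances from (0.00, -0.20):
2: 0.84
3: 1.21
4: 1.00
5: 0.39
6: 1.07
7: 1.17
8: 1.13
9: 1.29
Threshold 0.31: none within range.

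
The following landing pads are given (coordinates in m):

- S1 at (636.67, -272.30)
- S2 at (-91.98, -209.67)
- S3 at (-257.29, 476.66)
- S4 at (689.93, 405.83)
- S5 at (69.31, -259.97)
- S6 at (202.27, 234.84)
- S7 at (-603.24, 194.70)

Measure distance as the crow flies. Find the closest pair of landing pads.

S2 and S5

Pairwise distances:
S1–S2: 731.34 m
S1–S3: 1166.24 m
S1–S4: 680.22 m
S1–S5: 567.49 m
S1–S6: 667.75 m
S1–S7: 1324.94 m
S2–S3: 705.96 m
S2–S4: 995.10 m
S2–S5: 168.95 m
S2–S6: 533.08 m
S2–S7: 651.84 m
S3–S4: 949.86 m
S3–S5: 805.79 m
S3–S6: 519.30 m
S3–S7: 446.30 m
S4–S5: 910.20 m
S4–S6: 516.77 m
S4–S7: 1310.29 m
S5–S6: 512.36 m
S5–S7: 811.82 m
S6–S7: 806.51 m
Closest pair: S2–S5 at 168.95 m.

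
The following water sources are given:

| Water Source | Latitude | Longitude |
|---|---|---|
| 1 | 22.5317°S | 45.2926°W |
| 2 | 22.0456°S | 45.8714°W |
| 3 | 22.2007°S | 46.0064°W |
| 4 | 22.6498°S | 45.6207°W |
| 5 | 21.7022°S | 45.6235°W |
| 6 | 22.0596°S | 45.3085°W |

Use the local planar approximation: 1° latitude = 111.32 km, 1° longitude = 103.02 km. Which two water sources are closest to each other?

2 and 3

Pairwise distances:
1–2: √((0.4861·111.32)² + (-0.5788·103.02)²) = √(2928.179106 + 3555.495522) = 80.5213 km
1–3: √((0.3310·111.32)² + (-0.7138·103.02)²) = √(1357.695513 + 5407.495645) = 82.2508 km
1–4: √((-0.1181·111.32)² + (-0.3281·103.02)²) = √(172.840769 + 1142.498272) = 36.2676 km
1–5: √((0.8295·111.32)² + (-0.3309·103.02)²) = √(8526.664519 + 1162.081602) = 98.4314 km
1–6: √((0.4721·111.32)² + (-0.0159·103.02)²) = √(2761.940995 + 2.683103) = 52.5797 km
2–3: √((-0.1551·111.32)² + (-0.1350·103.02)²) = √(298.105501 + 193.424119) = 22.1705 km
2–4: √((-0.6042·111.32)² + (0.2507·103.02)²) = √(4523.846259 + 667.039818) = 72.0478 km
2–5: √((0.3434·111.32)² + (0.2479·103.02)²) = √(1461.325548 + 652.223052) = 45.9733 km
2–6: √((-0.0140·111.32)² + (0.5629·103.02)²) = √(2.428860 + 3362.835229) = 58.0109 km
3–4: √((-0.4491·111.32)² + (0.3857·103.02)²) = √(2499.381238 + 1578.855444) = 63.8611 km
3–5: √((0.4985·111.32)² + (0.3829·103.02)²) = √(3079.475269 + 1556.015159) = 68.0844 km
3–6: √((0.1411·111.32)² + (0.6979·103.02)²) = √(246.717765 + 5169.273226) = 73.5934 km
4–5: √((0.9476·111.32)² + (-0.0028·103.02)²) = √(11127.471725 + 0.083207) = 105.4872 km
4–6: √((0.5902·111.32)² + (0.3122·103.02)²) = √(4316.629811 + 1034.448534) = 73.1511 km
5–6: √((-0.3574·111.32)² + (0.3150·103.02)²) = √(1582.907335 + 1053.086872) = 51.3419 km
Closest pair: 2–3 at 22.1705 km.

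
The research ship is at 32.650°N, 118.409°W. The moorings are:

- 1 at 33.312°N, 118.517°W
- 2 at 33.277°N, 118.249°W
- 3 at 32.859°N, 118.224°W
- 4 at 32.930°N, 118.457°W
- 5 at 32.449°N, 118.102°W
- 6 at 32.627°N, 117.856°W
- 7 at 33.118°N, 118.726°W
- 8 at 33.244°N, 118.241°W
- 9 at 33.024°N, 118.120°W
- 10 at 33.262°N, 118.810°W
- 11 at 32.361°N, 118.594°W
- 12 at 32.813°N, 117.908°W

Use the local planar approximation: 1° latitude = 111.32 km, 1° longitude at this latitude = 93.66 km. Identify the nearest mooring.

Distances from 32.650°N, 118.409°W:
1: √((0.662·111.32)² + (-0.108·93.66)²) = √(5430.78205 + 102.31889) = 74.385 km
2: √((0.627·111.32)² + (0.160·93.66)²) = √(4871.71055 + 224.56821) = 71.388 km
3: √((0.209·111.32)² + (0.185·93.66)²) = √(541.30117 + 300.22839) = 29.009 km
4: √((0.280·111.32)² + (-0.048·93.66)²) = √(971.54396 + 20.21114) = 31.492 km
5: √((-0.201·111.32)² + (0.307·93.66)²) = √(500.65495 + 826.77066) = 36.434 km
6: √((-0.023·111.32)² + (0.553·93.66)²) = √(6.55544 + 2682.61636) = 51.857 km
7: √((0.468·111.32)² + (-0.317·93.66)²) = √(2714.17660 + 881.50916) = 59.964 km
8: √((0.594·111.32)² + (0.168·93.66)²) = √(4372.39396 + 247.58645) = 67.970 km
9: √((0.374·111.32)² + (0.289·93.66)²) = √(1733.36331 + 732.66255) = 49.659 km
10: √((0.612·111.32)² + (-0.401·93.66)²) = √(4641.40258 + 1410.57782) = 77.794 km
11: √((-0.289·111.32)² + (-0.185·93.66)²) = √(1035.00413 + 300.22839) = 36.541 km
12: √((0.163·111.32)² + (0.501·93.66)²) = √(329.24683 + 2201.82987) = 50.310 km
Minimum: 3 at 29.009 km.

3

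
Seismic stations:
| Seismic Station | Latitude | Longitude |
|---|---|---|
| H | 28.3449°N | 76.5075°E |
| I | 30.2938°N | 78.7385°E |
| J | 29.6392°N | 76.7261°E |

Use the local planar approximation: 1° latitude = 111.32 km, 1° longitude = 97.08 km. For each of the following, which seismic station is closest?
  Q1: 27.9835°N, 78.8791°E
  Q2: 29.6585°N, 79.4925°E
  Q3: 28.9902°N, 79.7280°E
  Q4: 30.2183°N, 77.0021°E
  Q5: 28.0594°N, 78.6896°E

Q1 at 27.9835°N, 78.8791°E:
  H: 233.7235 km
  I: 257.5445 km
  J: 278.6712 km
  → nearest: H (233.7235 km)
Q2 at 29.6585°N, 79.4925°E:
  H: 324.5887 km
  I: 101.7818 km
  J: 268.5707 km
  → nearest: I (101.7818 km)
Q3 at 28.9902°N, 79.7280°E:
  H: 320.7925 km
  I: 174.0302 km
  J: 300.2462 km
  → nearest: I (174.0302 km)
Q4 at 30.2183°N, 77.0021°E:
  H: 214.0031 km
  I: 168.7791 km
  J: 69.8120 km
  → nearest: J (69.8120 km)
Q5 at 28.0594°N, 78.6896°E:
  H: 214.2091 km
  I: 248.7787 km
  J: 259.3503 km
  → nearest: H (214.2091 km)

Q1→H; Q2→I; Q3→I; Q4→J; Q5→H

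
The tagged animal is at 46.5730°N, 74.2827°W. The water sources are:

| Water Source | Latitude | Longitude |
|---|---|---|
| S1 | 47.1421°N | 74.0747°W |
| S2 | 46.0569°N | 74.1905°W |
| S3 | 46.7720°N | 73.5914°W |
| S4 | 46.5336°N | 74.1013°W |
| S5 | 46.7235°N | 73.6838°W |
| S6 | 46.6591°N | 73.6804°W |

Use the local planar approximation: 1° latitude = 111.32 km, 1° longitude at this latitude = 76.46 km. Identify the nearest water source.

S4

Distances from 46.5730°N, 74.2827°W:
S1: √((0.5691·111.32)² + (0.2080·76.46)²) = √(4013.502765 + 252.927038) = 65.3179 km
S2: √((-0.5161·111.32)² + (0.0922·76.46)²) = √(3300.761260 + 49.697029) = 57.8831 km
S3: √((0.1990·111.32)² + (0.6913·76.46)²) = √(490.741231 + 2793.841095) = 57.3113 km
S4: √((-0.0394·111.32)² + (0.1814·76.46)²) = √(19.237066 + 192.372573) = 14.5468 km
S5: √((0.1505·111.32)² + (0.5989·76.46)²) = √(280.685123 + 2096.897556) = 48.7605 km
S6: √((0.0861·111.32)² + (0.6023·76.46)²) = √(91.865554 + 2120.773625) = 47.0387 km
Minimum: S4 at 14.5468 km.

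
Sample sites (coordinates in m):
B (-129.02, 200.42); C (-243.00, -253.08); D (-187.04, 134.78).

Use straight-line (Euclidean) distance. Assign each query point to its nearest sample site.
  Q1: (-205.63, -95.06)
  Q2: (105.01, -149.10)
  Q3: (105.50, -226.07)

Q1 at (-205.63, -95.06):
  B: 305.25 m
  C: 162.38 m
  D: 230.59 m
  → nearest: C (162.38 m)
Q2 at (105.01, -149.10):
  B: 420.64 m
  C: 363.21 m
  D: 407.28 m
  → nearest: C (363.21 m)
Q3 at (105.50, -226.07):
  B: 486.72 m
  C: 349.55 m
  D: 464.53 m
  → nearest: C (349.55 m)

Q1→C; Q2→C; Q3→C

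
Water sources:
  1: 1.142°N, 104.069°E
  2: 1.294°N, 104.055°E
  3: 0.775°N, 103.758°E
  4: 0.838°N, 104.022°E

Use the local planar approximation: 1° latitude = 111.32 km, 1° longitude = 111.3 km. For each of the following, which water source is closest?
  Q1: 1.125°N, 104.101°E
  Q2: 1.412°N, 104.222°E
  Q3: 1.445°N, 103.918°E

Q1→1; Q2→2; Q3→2

Q1 at 1.125°N, 104.101°E:
  1: √((0.017·111.32)² + (-0.032·111.3)²) = √(3.58133 + 12.68499) = 4.033 km
  2: √((0.169·111.32)² + (-0.046·111.3)²) = √(353.93198 + 26.21235) = 19.497 km
  3: √((-0.350·111.32)² + (-0.343·111.3)²) = √(1518.03744 + 1457.39934) = 54.548 km
  4: √((-0.287·111.32)² + (-0.079·111.3)²) = √(1020.72838 + 77.31157) = 33.137 km
  → nearest: 1 (4.033 km)
Q2 at 1.412°N, 104.222°E:
  1: √((-0.270·111.32)² + (-0.153·111.3)²) = √(903.38718 + 289.98344) = 34.545 km
  2: √((-0.118·111.32)² + (-0.167·111.3)²) = √(172.54819 + 345.48029) = 22.760 km
  3: √((-0.637·111.32)² + (-0.464·111.3)²) = √(5028.34723 + 2667.02011) = 87.723 km
  4: √((-0.574·111.32)² + (-0.200·111.3)²) = √(4082.91351 + 495.50760) = 67.664 km
  → nearest: 2 (22.760 km)
Q3 at 1.445°N, 103.918°E:
  1: √((-0.303·111.32)² + (0.151·111.3)²) = √(1137.71020 + 282.45172) = 37.685 km
  2: √((-0.151·111.32)² + (0.137·111.3)²) = √(282.55324 + 232.50455) = 22.695 km
  3: √((-0.670·111.32)² + (-0.160·111.3)²) = √(5562.83272 + 317.12486) = 76.681 km
  4: √((-0.607·111.32)² + (0.104·111.3)²) = √(4565.87248 + 133.98526) = 68.556 km
  → nearest: 2 (22.695 km)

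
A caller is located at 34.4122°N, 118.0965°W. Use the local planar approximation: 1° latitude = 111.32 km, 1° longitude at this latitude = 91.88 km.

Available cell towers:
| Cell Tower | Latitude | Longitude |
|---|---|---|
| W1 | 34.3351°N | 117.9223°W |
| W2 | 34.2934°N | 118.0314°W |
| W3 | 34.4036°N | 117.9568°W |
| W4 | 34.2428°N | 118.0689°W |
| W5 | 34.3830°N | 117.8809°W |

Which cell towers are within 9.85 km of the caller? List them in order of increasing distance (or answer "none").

none

Distances from 34.4122°N, 118.0965°W:
W1: √((-0.0771·111.32)² + (0.1742·91.88)²) = √(73.663975 + 256.175902) = 18.1615 km
W2: √((-0.1188·111.32)² + (0.0651·91.88)²) = √(174.895758 + 35.777002) = 14.5146 km
W3: √((-0.0086·111.32)² + (0.1397·91.88)²) = √(0.916523 + 164.753552) = 12.8713 km
W4: √((-0.1694·111.32)² + (0.0276·91.88)²) = √(355.609379 + 6.430728) = 19.0274 km
W5: √((-0.0292·111.32)² + (0.2156·91.88)²) = √(10.566036 + 392.409476) = 20.0742 km
Threshold 9.85 km: none within range.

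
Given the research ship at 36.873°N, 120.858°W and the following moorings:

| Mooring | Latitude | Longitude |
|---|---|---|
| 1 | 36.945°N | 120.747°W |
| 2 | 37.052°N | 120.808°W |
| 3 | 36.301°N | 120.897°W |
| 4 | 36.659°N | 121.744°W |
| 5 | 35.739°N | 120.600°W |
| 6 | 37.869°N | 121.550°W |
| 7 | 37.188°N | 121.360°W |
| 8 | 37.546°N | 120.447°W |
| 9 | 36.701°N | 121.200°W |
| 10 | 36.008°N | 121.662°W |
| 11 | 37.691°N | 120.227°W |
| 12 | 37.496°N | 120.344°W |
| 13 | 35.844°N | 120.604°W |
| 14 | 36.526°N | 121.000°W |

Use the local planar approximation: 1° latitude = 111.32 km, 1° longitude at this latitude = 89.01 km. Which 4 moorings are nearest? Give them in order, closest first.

1, 2, 9, 14

Distances from 36.873°N, 120.858°W:
1: 12.722 km
2: 20.417 km
3: 63.770 km
4: 82.382 km
5: 128.309 km
6: 126.835 km
7: 56.799 km
8: 83.373 km
9: 35.962 km
10: 119.973 km
11: 106.988 km
12: 83.084 km
13: 116.758 km
14: 40.643 km
Sorted: 1 (12.722 km) < 2 (20.417 km) < 9 (35.962 km) < 14 (40.643 km) < 7 (56.799 km) < 3 (63.770 km) < …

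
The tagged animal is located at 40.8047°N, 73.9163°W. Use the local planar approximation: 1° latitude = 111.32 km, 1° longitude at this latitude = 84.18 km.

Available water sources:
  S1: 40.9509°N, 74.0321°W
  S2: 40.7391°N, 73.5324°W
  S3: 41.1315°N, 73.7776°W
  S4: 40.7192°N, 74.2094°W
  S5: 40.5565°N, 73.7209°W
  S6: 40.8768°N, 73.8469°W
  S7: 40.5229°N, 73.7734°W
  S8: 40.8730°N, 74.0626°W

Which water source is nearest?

S6

Distances from 40.8047°N, 73.9163°W:
S1: √((0.1462·111.32)² + (-0.1158·84.18)²) = √(264.875104 + 95.024362) = 18.9710 km
S2: √((-0.0656·111.32)² + (0.3839·84.18)²) = √(53.327850 + 1044.369228) = 33.1315 km
S3: √((0.3268·111.32)² + (0.1387·84.18)²) = √(1323.458998 + 136.323512) = 38.2071 km
S4: √((-0.0855·111.32)² + (-0.2931·84.18)²) = √(90.589659 + 608.764726) = 26.4453 km
S5: √((-0.2482·111.32)² + (0.1954·84.18)²) = √(763.396122 + 270.562100) = 32.1552 km
S6: √((0.0721·111.32)² + (0.0694·84.18)²) = √(64.419437 + 34.130039) = 9.9272 km
S7: √((-0.2818·111.32)² + (0.1429·84.18)²) = √(984.075394 + 144.704588) = 33.5973 km
S8: √((0.0683·111.32)² + (-0.1463·84.18)²) = √(57.807981 + 151.672378) = 14.4734 km
Minimum: S6 at 9.9272 km.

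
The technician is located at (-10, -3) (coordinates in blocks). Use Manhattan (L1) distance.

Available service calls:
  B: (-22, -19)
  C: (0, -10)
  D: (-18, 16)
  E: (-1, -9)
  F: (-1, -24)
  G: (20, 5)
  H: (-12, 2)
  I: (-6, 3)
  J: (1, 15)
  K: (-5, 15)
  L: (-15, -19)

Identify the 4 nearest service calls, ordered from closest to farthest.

Distances from (-10, -3):
B: |-12| + |-16| = 12 + 16 = 28 blocks
C: |10| + |-7| = 10 + 7 = 17 blocks
D: |-8| + |19| = 8 + 19 = 27 blocks
E: |9| + |-6| = 9 + 6 = 15 blocks
F: |9| + |-21| = 9 + 21 = 30 blocks
G: |30| + |8| = 30 + 8 = 38 blocks
H: |-2| + |5| = 2 + 5 = 7 blocks
I: |4| + |6| = 4 + 6 = 10 blocks
J: |11| + |18| = 11 + 18 = 29 blocks
K: |5| + |18| = 5 + 18 = 23 blocks
L: |-5| + |-16| = 5 + 16 = 21 blocks
Sorted: H (7 blocks) < I (10 blocks) < E (15 blocks) < C (17 blocks) < L (21 blocks) < K (23 blocks) < …

H, I, E, C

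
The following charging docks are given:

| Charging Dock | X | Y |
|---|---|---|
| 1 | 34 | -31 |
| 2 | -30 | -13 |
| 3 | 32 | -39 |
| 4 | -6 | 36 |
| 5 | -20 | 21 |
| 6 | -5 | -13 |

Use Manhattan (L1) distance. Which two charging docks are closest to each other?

1 and 3

Pairwise distances:
1–2: 82
1–3: 10
1–4: 107
1–5: 106
1–6: 57
2–3: 88
2–4: 73
2–5: 44
2–6: 25
3–4: 113
3–5: 112
3–6: 63
4–5: 29
4–6: 50
5–6: 49
Closest pair: 1–3 at 10.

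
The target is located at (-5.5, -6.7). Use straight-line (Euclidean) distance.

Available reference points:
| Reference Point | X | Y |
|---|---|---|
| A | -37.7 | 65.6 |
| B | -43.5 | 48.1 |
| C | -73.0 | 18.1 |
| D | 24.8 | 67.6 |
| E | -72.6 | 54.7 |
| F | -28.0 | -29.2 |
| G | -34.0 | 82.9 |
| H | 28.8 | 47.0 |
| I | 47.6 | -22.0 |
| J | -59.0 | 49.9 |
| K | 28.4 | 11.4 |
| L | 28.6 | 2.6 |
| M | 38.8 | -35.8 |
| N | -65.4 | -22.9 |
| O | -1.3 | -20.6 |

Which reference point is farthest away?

Distances from (-5.5, -6.7):
A: √((-32.2)² + (72.3)²) = √(1036.840 + 5227.290) = 79.1
B: √((-38.0)² + (54.8)²) = √(1444.000 + 3003.040) = 66.7
C: √((-67.5)² + (24.8)²) = √(4556.250 + 615.040) = 71.9
D: √((30.3)² + (74.3)²) = √(918.090 + 5520.490) = 80.2
E: √((-67.1)² + (61.4)²) = √(4502.410 + 3769.960) = 91.0
F: √((-22.5)² + (-22.5)²) = √(506.250 + 506.250) = 31.8
G: √((-28.5)² + (89.6)²) = √(812.250 + 8028.160) = 94.0
H: √((34.3)² + (53.7)²) = √(1176.490 + 2883.690) = 63.7
I: √((53.1)² + (-15.3)²) = √(2819.610 + 234.090) = 55.3
J: √((-53.5)² + (56.6)²) = √(2862.250 + 3203.560) = 77.9
K: √((33.9)² + (18.1)²) = √(1149.210 + 327.610) = 38.4
L: √((34.1)² + (9.3)²) = √(1162.810 + 86.490) = 35.3
M: √((44.3)² + (-29.1)²) = √(1962.490 + 846.810) = 53.0
N: √((-59.9)² + (-16.2)²) = √(3588.010 + 262.440) = 62.1
O: √((4.2)² + (-13.9)²) = √(17.640 + 193.210) = 14.5
Maximum: G at 94.0.

G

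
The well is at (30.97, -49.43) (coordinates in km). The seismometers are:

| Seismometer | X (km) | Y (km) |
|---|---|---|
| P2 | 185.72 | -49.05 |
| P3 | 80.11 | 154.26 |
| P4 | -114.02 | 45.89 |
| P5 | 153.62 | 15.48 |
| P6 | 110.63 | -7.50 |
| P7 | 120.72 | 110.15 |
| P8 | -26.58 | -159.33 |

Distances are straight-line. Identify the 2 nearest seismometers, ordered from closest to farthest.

Distances from (30.97, -49.43):
P2: √((154.75)² + (0.38)²) = √(23947.5625 + 0.1444) = 154.75 km
P3: √((49.14)² + (203.69)²) = √(2414.7396 + 41489.6161) = 209.53 km
P4: √((-144.99)² + (95.32)²) = √(21022.1001 + 9085.9024) = 173.52 km
P5: √((122.65)² + (64.91)²) = √(15043.0225 + 4213.3081) = 138.77 km
P6: √((79.66)² + (41.93)²) = √(6345.7156 + 1758.1249) = 90.02 km
P7: √((89.75)² + (159.58)²) = √(8055.0625 + 25465.7764) = 183.09 km
P8: √((-57.55)² + (-109.90)²) = √(3312.0025 + 12078.0100) = 124.06 km
Sorted: P6 (90.02 km) < P8 (124.06 km) < P5 (138.77 km) < P2 (154.75 km) < …

P6, P8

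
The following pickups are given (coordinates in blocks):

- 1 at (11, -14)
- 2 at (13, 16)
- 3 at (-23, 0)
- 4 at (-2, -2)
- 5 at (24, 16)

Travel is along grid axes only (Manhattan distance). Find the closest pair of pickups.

Pairwise distances:
1–2: 32 blocks
1–3: 48 blocks
1–4: 25 blocks
1–5: 43 blocks
2–3: 52 blocks
2–4: 33 blocks
2–5: 11 blocks
3–4: 23 blocks
3–5: 63 blocks
4–5: 44 blocks
Closest pair: 2–5 at 11 blocks.

2 and 5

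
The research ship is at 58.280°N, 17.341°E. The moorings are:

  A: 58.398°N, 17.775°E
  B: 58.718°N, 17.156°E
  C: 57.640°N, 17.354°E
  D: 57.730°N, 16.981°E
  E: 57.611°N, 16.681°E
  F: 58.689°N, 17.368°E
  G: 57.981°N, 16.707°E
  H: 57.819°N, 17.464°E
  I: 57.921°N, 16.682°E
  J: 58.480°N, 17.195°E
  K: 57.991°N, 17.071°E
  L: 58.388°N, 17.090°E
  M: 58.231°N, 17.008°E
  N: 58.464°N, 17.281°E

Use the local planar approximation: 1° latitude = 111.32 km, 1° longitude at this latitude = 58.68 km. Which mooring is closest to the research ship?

Distances from 58.280°N, 17.341°E:
A: 28.655 km
B: 49.952 km
C: 71.249 km
D: 64.768 km
E: 83.941 km
F: 45.557 km
G: 49.919 km
H: 51.824 km
I: 55.610 km
J: 23.855 km
K: 35.861 km
L: 19.013 km
M: 20.287 km
N: 20.783 km
Minimum: L at 19.013 km.

L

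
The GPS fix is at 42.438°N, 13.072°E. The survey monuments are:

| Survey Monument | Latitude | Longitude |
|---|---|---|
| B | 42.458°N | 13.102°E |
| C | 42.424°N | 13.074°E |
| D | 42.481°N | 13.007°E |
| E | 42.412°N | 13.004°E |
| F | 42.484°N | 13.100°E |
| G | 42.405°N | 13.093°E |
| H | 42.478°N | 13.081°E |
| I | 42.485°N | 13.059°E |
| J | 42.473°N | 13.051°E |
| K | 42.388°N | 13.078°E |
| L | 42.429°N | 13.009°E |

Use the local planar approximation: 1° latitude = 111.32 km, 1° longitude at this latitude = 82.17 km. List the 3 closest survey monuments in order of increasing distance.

Distances from 42.438°N, 13.072°E:
B: 3.322 km
C: 1.567 km
D: 7.172 km
E: 6.293 km
F: 5.614 km
G: 4.059 km
H: 4.514 km
I: 5.340 km
J: 4.261 km
K: 5.588 km
L: 5.273 km
Sorted: C (1.567 km) < B (3.322 km) < G (4.059 km) < J (4.261 km) < H (4.514 km) < …

C, B, G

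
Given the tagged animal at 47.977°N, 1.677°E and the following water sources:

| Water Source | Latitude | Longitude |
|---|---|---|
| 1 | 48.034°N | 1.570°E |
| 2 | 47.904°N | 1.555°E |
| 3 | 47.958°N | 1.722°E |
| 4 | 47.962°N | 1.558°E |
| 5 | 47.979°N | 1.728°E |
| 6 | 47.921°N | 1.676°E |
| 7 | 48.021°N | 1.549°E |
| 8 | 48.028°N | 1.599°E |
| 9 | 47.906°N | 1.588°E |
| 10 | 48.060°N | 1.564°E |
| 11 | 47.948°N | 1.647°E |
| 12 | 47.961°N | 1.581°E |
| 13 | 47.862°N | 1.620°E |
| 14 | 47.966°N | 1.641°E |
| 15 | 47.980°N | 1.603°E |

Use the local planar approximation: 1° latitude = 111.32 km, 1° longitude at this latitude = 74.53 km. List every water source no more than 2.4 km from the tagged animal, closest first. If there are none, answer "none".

none

Distances from 47.977°N, 1.677°E:
1: √((0.057·111.32)² + (-0.107·74.53)²) = √(40.26207 + 63.59600) = 10.191 km
2: √((-0.073·111.32)² + (-0.122·74.53)²) = √(66.03773 + 82.67647) = 12.195 km
3: √((-0.019·111.32)² + (0.045·74.53)²) = √(4.47356 + 11.24831) = 3.965 km
4: √((-0.015·111.32)² + (-0.119·74.53)²) = √(2.78823 + 78.66040) = 9.025 km
5: √((0.002·111.32)² + (0.051·74.53)²) = √(0.04957 + 14.44783) = 3.808 km
6: √((-0.056·111.32)² + (-0.001·74.53)²) = √(38.86176 + 0.00555) = 6.234 km
7: √((0.044·111.32)² + (-0.128·74.53)²) = √(23.99119 + 91.00855) = 10.724 km
8: √((0.051·111.32)² + (-0.078·74.53)²) = √(32.23196 + 33.79492) = 8.126 km
9: √((-0.071·111.32)² + (-0.089·74.53)²) = √(62.46879 + 43.99894) = 10.318 km
10: √((0.083·111.32)² + (-0.113·74.53)²) = √(85.36947 + 70.92823) = 12.502 km
11: √((-0.029·111.32)² + (-0.030·74.53)²) = √(10.42179 + 4.99925) = 3.927 km
12: √((-0.016·111.32)² + (-0.096·74.53)²) = √(3.17239 + 51.19231) = 7.373 km
13: √((-0.115·111.32)² + (-0.057·74.53)²) = √(163.88608 + 18.04729) = 13.488 km
14: √((-0.011·111.32)² + (-0.036·74.53)²) = √(1.49945 + 7.19892) = 2.949 km
15: √((0.003·111.32)² + (-0.074·74.53)²) = √(0.11153 + 30.41765) = 5.525 km
Threshold 2.4 km: none within range.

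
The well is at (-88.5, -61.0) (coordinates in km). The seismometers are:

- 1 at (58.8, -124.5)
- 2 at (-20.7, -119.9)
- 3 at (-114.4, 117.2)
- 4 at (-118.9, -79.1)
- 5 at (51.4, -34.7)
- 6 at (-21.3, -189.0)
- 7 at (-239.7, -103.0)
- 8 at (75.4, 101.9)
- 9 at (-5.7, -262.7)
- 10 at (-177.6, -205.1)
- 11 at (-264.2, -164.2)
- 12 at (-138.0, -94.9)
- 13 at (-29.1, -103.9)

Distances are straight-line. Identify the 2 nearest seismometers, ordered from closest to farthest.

Distances from (-88.5, -61.0):
1: 160.4 km
2: 89.8 km
3: 180.1 km
4: 35.4 km
5: 142.4 km
6: 144.6 km
7: 156.9 km
8: 231.1 km
9: 218.0 km
10: 169.4 km
11: 203.8 km
12: 60.0 km
13: 73.3 km
Sorted: 4 (35.4 km) < 12 (60.0 km) < 13 (73.3 km) < 2 (89.8 km) < …

4, 12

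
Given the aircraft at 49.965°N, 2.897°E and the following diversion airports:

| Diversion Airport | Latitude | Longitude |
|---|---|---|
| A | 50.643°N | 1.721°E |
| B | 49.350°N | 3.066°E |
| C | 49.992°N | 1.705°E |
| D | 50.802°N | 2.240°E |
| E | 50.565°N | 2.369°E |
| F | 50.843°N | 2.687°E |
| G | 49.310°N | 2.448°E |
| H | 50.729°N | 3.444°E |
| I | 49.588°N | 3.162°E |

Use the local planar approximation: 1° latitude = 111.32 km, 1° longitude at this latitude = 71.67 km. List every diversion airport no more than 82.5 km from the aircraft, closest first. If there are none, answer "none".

Distances from 49.965°N, 2.897°E:
A: √((0.678·111.32)² + (-1.176·71.67)²) = √(5696.46959 + 7103.77917) = 113.138 km
B: √((-0.615·111.32)² + (0.169·71.67)²) = √(4687.01806 + 146.70612) = 69.525 km
C: √((0.027·111.32)² + (-1.192·71.67)²) = √(9.03387 + 7298.39425) = 85.483 km
D: √((0.837·111.32)² + (-0.657·71.67)²) = √(8681.55081 + 2217.20346) = 104.397 km
E: √((0.600·111.32)² + (-0.528·71.67)²) = √(4461.17126 + 1431.99880) = 76.767 km
F: √((0.878·111.32)² + (-0.210·71.67)²) = √(9552.90430 + 226.52357) = 98.891 km
G: √((-0.655·111.32)² + (-0.449·71.67)²) = √(5316.53889 + 1035.54146) = 79.700 km
H: √((0.764·111.32)² + (0.547·71.67)²) = √(7233.24395 + 1536.91363) = 93.649 km
I: √((-0.377·111.32)² + (0.265·71.67)²) = √(1761.28281 + 360.71696) = 46.065 km
Threshold 82.5 km: I (46.065 km), B (69.525 km), E (76.767 km), G (79.700 km) are within range.

I, B, E, G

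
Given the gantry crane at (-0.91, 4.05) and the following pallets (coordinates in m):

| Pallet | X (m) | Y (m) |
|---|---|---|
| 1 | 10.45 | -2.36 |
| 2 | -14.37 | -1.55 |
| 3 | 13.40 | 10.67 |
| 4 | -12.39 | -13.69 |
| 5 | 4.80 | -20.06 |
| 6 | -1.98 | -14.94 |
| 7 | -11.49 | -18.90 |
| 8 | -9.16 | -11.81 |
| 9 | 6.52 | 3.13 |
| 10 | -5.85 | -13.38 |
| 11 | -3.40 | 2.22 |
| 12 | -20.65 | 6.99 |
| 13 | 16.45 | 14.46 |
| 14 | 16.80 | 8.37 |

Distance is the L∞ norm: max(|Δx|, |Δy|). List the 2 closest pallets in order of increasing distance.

11, 9

Distances from (-0.91, 4.05):
1: 11.36 m
2: 13.46 m
3: 14.31 m
4: 17.74 m
5: 24.11 m
6: 18.99 m
7: 22.95 m
8: 15.86 m
9: 7.43 m
10: 17.43 m
11: 2.49 m
12: 19.74 m
13: 17.36 m
14: 17.71 m
Sorted: 11 (2.49 m) < 9 (7.43 m) < 1 (11.36 m) < 2 (13.46 m) < …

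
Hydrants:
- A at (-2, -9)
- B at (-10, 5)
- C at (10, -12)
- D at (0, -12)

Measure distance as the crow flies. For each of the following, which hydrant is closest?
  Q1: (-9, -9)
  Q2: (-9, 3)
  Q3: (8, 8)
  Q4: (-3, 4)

Q1→A; Q2→B; Q3→B; Q4→B

Q1 at (-9, -9):
  A: 7.0
  B: 14.0
  C: 19.2
  D: 9.5
  → nearest: A (7.0)
Q2 at (-9, 3):
  A: 13.9
  B: 2.2
  C: 24.2
  D: 17.5
  → nearest: B (2.2)
Q3 at (8, 8):
  A: 19.7
  B: 18.2
  C: 20.1
  D: 21.5
  → nearest: B (18.2)
Q4 at (-3, 4):
  A: 13.0
  B: 7.1
  C: 20.6
  D: 16.3
  → nearest: B (7.1)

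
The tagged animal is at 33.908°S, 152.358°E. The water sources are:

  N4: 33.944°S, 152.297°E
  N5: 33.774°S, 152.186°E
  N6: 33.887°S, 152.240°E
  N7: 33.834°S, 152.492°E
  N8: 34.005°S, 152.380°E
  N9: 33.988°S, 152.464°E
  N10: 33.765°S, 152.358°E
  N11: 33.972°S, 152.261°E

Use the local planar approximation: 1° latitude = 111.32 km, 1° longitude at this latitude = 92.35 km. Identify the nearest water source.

Distances from 33.908°S, 152.358°E:
N4: √((-0.036·111.32)² + (-0.061·92.35)²) = √(16.06022 + 31.73463) = 6.913 km
N5: √((0.134·111.32)² + (-0.172·92.35)²) = √(222.51331 + 252.30781) = 21.790 km
N6: √((0.021·111.32)² + (-0.118·92.35)²) = √(5.46493 + 118.75115) = 11.145 km
N7: √((0.074·111.32)² + (0.134·92.35)²) = √(67.85937 + 153.13815) = 14.866 km
N8: √((-0.097·111.32)² + (0.022·92.35)²) = √(116.59767 + 4.12780) = 10.988 km
N9: √((-0.080·111.32)² + (0.106·92.35)²) = √(79.30971 + 95.82648) = 13.234 km
N10: √((0.143·111.32)² + (0.000·92.35)²) = √(253.40692 + 0.00000) = 15.919 km
N11: √((-0.064·111.32)² + (-0.097·92.35)²) = √(50.75822 + 80.24487) = 11.446 km
Minimum: N4 at 6.913 km.

N4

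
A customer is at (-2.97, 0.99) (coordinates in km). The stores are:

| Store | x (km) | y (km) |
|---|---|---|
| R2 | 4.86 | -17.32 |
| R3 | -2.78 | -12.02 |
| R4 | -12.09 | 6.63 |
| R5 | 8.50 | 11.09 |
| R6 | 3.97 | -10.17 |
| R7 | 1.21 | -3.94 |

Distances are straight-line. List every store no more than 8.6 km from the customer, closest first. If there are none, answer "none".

R7

Distances from (-2.97, 0.99):
R2: √((7.83)² + (-18.31)²) = √(61.3089 + 335.2561) = 19.91 km
R3: √((0.19)² + (-13.01)²) = √(0.0361 + 169.2601) = 13.01 km
R4: √((-9.12)² + (5.64)²) = √(83.1744 + 31.8096) = 10.72 km
R5: √((11.47)² + (10.10)²) = √(131.5609 + 102.0100) = 15.28 km
R6: √((6.94)² + (-11.16)²) = √(48.1636 + 124.5456) = 13.14 km
R7: √((4.18)² + (-4.93)²) = √(17.4724 + 24.3049) = 6.46 km
Threshold 8.6 km: R7 (6.46 km) is within range.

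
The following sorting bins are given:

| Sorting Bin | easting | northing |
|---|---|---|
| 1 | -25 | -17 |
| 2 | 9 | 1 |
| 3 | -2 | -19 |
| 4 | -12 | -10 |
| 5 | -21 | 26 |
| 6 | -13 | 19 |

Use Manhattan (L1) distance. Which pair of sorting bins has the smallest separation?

5 and 6

Pairwise distances:
5–6: 15
3–4: 19
1–4: 20
1–3: 25
4–6: 30
2–3: 31
2–4: 32
2–6: 40
4–5: 45
1–5: 47
1–6: 48
3–6: 49
1–2: 52
2–5: 55
3–5: 64
Closest pair: 5–6 at 15.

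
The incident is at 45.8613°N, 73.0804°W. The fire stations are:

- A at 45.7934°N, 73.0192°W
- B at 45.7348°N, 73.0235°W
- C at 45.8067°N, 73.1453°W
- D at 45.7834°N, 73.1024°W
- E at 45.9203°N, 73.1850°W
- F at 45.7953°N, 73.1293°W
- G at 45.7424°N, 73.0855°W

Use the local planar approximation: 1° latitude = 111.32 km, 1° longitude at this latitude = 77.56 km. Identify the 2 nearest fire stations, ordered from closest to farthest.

C, F

Distances from 45.8613°N, 73.0804°W:
A: 8.9255 km
B: 14.7573 km
C: 7.8918 km
D: 8.8381 km
E: 10.4381 km
F: 8.2683 km
G: 13.2419 km
Sorted: C (7.8918 km) < F (8.2683 km) < D (8.8381 km) < A (8.9255 km) < …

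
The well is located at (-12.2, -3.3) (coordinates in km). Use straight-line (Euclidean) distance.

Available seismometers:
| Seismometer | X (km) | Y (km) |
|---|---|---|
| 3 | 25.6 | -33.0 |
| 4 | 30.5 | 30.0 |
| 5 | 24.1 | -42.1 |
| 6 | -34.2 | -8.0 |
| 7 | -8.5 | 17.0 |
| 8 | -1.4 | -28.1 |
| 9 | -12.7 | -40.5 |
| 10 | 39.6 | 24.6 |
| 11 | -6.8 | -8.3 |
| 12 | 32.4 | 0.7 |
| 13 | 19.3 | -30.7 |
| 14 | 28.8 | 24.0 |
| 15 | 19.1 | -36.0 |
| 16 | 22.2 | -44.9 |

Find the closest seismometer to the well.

Distances from (-12.2, -3.3):
3: √((37.8)² + (-29.7)²) = √(1428.840 + 882.090) = 48.1 km
4: √((42.7)² + (33.3)²) = √(1823.290 + 1108.890) = 54.1 km
5: √((36.3)² + (-38.8)²) = √(1317.690 + 1505.440) = 53.1 km
6: √((-22.0)² + (-4.7)²) = √(484.000 + 22.090) = 22.5 km
7: √((3.7)² + (20.3)²) = √(13.690 + 412.090) = 20.6 km
8: √((10.8)² + (-24.8)²) = √(116.640 + 615.040) = 27.0 km
9: √((-0.5)² + (-37.2)²) = √(0.250 + 1383.840) = 37.2 km
10: √((51.8)² + (27.9)²) = √(2683.240 + 778.410) = 58.8 km
11: √((5.4)² + (-5.0)²) = √(29.160 + 25.000) = 7.4 km
12: √((44.6)² + (4.0)²) = √(1989.160 + 16.000) = 44.8 km
13: √((31.5)² + (-27.4)²) = √(992.250 + 750.760) = 41.7 km
14: √((41.0)² + (27.3)²) = √(1681.000 + 745.290) = 49.3 km
15: √((31.3)² + (-32.7)²) = √(979.690 + 1069.290) = 45.3 km
16: √((34.4)² + (-41.6)²) = √(1183.360 + 1730.560) = 54.0 km
Minimum: 11 at 7.4 km.

11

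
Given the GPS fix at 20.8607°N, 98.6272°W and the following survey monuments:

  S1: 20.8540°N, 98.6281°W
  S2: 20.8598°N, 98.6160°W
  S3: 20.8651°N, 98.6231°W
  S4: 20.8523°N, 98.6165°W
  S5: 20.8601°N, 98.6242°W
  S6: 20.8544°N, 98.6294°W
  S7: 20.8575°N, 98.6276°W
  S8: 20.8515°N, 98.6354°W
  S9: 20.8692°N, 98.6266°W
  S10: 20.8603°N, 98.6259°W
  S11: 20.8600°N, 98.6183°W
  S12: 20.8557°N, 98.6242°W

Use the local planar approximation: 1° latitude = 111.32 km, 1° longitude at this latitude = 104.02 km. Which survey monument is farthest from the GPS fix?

S4

Distances from 20.8607°N, 98.6272°W:
S1: √((-0.0067·111.32)² + (-0.0009·104.02)²) = √(0.556283 + 0.008764) = 0.7517 km
S2: √((-0.0009·111.32)² + (0.0112·104.02)²) = √(0.010038 + 1.357281) = 1.1693 km
S3: √((0.0044·111.32)² + (0.0041·104.02)²) = √(0.239912 + 0.181887) = 0.6495 km
S4: √((-0.0084·111.32)² + (0.0107·104.02)²) = √(0.874390 + 1.238800) = 1.4537 km
S5: √((-0.0006·111.32)² + (0.0030·104.02)²) = √(0.004461 + 0.097381) = 0.3191 km
S6: √((-0.0063·111.32)² + (-0.0022·104.02)²) = √(0.491844 + 0.052370) = 0.7377 km
S7: √((-0.0032·111.32)² + (-0.0004·104.02)²) = √(0.126896 + 0.001731) = 0.3586 km
S8: √((-0.0092·111.32)² + (-0.0082·104.02)²) = √(1.048871 + 0.727548) = 1.3328 km
S9: √((0.0085·111.32)² + (0.0006·104.02)²) = √(0.895332 + 0.003895) = 0.9483 km
S10: √((-0.0004·111.32)² + (0.0013·104.02)²) = √(0.001983 + 0.018286) = 0.1424 km
S11: √((-0.0007·111.32)² + (0.0089·104.02)²) = √(0.006072 + 0.857065) = 0.9291 km
S12: √((-0.0050·111.32)² + (0.0030·104.02)²) = √(0.309804 + 0.097381) = 0.6381 km
Maximum: S4 at 1.4537 km.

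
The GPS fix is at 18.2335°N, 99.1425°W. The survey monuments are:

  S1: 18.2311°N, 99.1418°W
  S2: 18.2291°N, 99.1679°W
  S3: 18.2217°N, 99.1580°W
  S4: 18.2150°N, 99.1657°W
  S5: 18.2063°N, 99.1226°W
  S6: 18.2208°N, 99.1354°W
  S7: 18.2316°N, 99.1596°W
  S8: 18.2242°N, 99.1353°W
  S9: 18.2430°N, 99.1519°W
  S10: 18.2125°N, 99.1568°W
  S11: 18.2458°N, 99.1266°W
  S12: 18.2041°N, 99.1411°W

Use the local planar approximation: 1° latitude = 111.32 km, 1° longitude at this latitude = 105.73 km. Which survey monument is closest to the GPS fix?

Distances from 18.2335°N, 99.1425°W:
S1: √((-0.0024·111.32)² + (0.0007·105.73)²) = √(0.071379 + 0.005478) = 0.2772 km
S2: √((-0.0044·111.32)² + (-0.0254·105.73)²) = √(0.239912 + 7.212136) = 2.7298 km
S3: √((-0.0118·111.32)² + (-0.0155·105.73)²) = √(1.725482 + 2.685715) = 2.1003 km
S4: √((-0.0185·111.32)² + (-0.0232·105.73)²) = √(4.241211 + 6.016895) = 3.2028 km
S5: √((-0.0272·111.32)² + (0.0199·105.73)²) = √(9.168203 + 4.426930) = 3.6872 km
S6: √((-0.0127·111.32)² + (0.0071·105.73)²) = √(1.998729 + 0.563525) = 1.6007 km
S7: √((-0.0019·111.32)² + (-0.0171·105.73)²) = √(0.044736 + 3.268803) = 1.8203 km
S8: √((-0.0093·111.32)² + (0.0072·105.73)²) = √(1.071796 + 0.579511) = 1.2850 km
S9: √((0.0095·111.32)² + (-0.0094·105.73)²) = √(1.118391 + 0.987762) = 1.4513 km
S10: √((-0.0210·111.32)² + (-0.0143·105.73)²) = √(5.464935 + 2.285960) = 2.7840 km
S11: √((0.0123·111.32)² + (0.0159·105.73)²) = √(1.874807 + 2.826121) = 2.1682 km
S12: √((-0.0294·111.32)² + (0.0014·105.73)²) = √(10.711272 + 0.021911) = 3.2762 km
Minimum: S1 at 0.2772 km.

S1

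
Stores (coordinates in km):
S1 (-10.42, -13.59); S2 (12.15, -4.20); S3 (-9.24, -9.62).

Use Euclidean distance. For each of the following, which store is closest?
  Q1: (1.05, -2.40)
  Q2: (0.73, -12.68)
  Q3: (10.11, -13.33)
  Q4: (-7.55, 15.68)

Q1 at (1.05, -2.40):
  S1: 16.02 km
  S2: 11.24 km
  S3: 12.57 km
  → nearest: S2 (11.24 km)
Q2 at (0.73, -12.68):
  S1: 11.19 km
  S2: 14.22 km
  S3: 10.43 km
  → nearest: S3 (10.43 km)
Q3 at (10.11, -13.33):
  S1: 20.53 km
  S2: 9.36 km
  S3: 19.70 km
  → nearest: S2 (9.36 km)
Q4 at (-7.55, 15.68):
  S1: 29.41 km
  S2: 27.99 km
  S3: 25.36 km
  → nearest: S3 (25.36 km)

Q1→S2; Q2→S3; Q3→S2; Q4→S3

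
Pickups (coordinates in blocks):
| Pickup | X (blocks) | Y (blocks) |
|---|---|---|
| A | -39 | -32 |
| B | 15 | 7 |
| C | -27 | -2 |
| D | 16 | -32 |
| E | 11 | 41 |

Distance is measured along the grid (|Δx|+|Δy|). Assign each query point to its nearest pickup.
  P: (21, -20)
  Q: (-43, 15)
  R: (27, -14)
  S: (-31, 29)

P at (21, -20):
  A: |-60| + |-12| = 60 + 12 = 72 blocks
  B: |-6| + |27| = 6 + 27 = 33 blocks
  C: |-48| + |18| = 48 + 18 = 66 blocks
  D: |-5| + |-12| = 5 + 12 = 17 blocks
  E: |-10| + |61| = 10 + 61 = 71 blocks
  → nearest: D (17 blocks)
Q at (-43, 15):
  A: |4| + |-47| = 4 + 47 = 51 blocks
  B: |58| + |-8| = 58 + 8 = 66 blocks
  C: |16| + |-17| = 16 + 17 = 33 blocks
  D: |59| + |-47| = 59 + 47 = 106 blocks
  E: |54| + |26| = 54 + 26 = 80 blocks
  → nearest: C (33 blocks)
R at (27, -14):
  A: |-66| + |-18| = 66 + 18 = 84 blocks
  B: |-12| + |21| = 12 + 21 = 33 blocks
  C: |-54| + |12| = 54 + 12 = 66 blocks
  D: |-11| + |-18| = 11 + 18 = 29 blocks
  E: |-16| + |55| = 16 + 55 = 71 blocks
  → nearest: D (29 blocks)
S at (-31, 29):
  A: |-8| + |-61| = 8 + 61 = 69 blocks
  B: |46| + |-22| = 46 + 22 = 68 blocks
  C: |4| + |-31| = 4 + 31 = 35 blocks
  D: |47| + |-61| = 47 + 61 = 108 blocks
  E: |42| + |12| = 42 + 12 = 54 blocks
  → nearest: C (35 blocks)

P→D; Q→C; R→D; S→C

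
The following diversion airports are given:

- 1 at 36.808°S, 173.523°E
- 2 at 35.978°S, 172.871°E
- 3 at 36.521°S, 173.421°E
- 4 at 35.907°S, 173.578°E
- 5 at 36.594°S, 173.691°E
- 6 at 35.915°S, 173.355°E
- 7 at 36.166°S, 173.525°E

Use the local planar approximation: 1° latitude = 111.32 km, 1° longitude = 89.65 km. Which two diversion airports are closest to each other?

4 and 6

Pairwise distances:
1–2: √((0.830·111.32)² + (-0.652·89.65)²) = √(8536.94690 + 3416.61292) = 109.332 km
1–3: √((0.287·111.32)² + (-0.102·89.65)²) = √(1020.72838 + 83.61822) = 33.232 km
1–4: √((0.901·111.32)² + (0.055·89.65)²) = √(10059.95359 + 24.31230) = 100.420 km
1–5: √((0.214·111.32)² + (0.168·89.65)²) = √(567.51055 + 226.83975) = 28.184 km
1–6: √((0.893·111.32)² + (-0.168·89.65)²) = √(9882.10156 + 226.83975) = 100.543 km
1–7: √((0.642·111.32)² + (0.002·89.65)²) = √(5107.59498 + 0.03215) = 71.468 km
2–3: √((-0.543·111.32)² + (0.550·89.65)²) = √(3653.81079 + 2431.22956) = 78.007 km
2–4: √((0.071·111.32)² + (0.707·89.65)²) = √(62.46879 + 4017.34764) = 63.873 km
2–5: √((-0.616·111.32)² + (0.820·89.65)²) = √(4702.27279 + 5404.16117) = 100.531 km
2–6: √((0.063·111.32)² + (0.484·89.65)²) = √(49.18441 + 1882.74417) = 43.954 km
2–7: √((-0.188·111.32)² + (0.654·89.65)²) = √(437.98788 + 3437.60589) = 62.254 km
3–4: √((0.614·111.32)² + (0.157·89.65)²) = √(4671.78812 + 198.10703) = 69.785 km
3–5: √((-0.073·111.32)² + (0.270·89.65)²) = √(66.03773 + 585.90623) = 25.533 km
3–6: √((0.606·111.32)² + (-0.066·89.65)²) = √(4550.84081 + 35.00971) = 67.719 km
3–7: √((0.355·111.32)² + (0.104·89.65)²) = √(1561.71975 + 86.92952) = 40.604 km
4–5: √((-0.687·111.32)² + (0.113·89.65)²) = √(5848.70706 + 102.62602) = 77.145 km
4–6: √((-0.008·111.32)² + (-0.223·89.65)²) = √(0.79310 + 399.67806) = 20.012 km
4–7: √((-0.259·111.32)² + (-0.053·89.65)²) = √(831.27730 + 22.57628) = 29.221 km
5–6: √((0.679·111.32)² + (-0.336·89.65)²) = √(5713.28572 + 907.35898) = 81.367 km
5–7: √((0.428·111.32)² + (-0.166·89.65)²) = √(2270.04221 + 221.47095) = 49.915 km
6–7: √((-0.251·111.32)² + (0.170·89.65)²) = √(780.71736 + 232.27284) = 31.828 km
Closest pair: 4–6 at 20.012 km.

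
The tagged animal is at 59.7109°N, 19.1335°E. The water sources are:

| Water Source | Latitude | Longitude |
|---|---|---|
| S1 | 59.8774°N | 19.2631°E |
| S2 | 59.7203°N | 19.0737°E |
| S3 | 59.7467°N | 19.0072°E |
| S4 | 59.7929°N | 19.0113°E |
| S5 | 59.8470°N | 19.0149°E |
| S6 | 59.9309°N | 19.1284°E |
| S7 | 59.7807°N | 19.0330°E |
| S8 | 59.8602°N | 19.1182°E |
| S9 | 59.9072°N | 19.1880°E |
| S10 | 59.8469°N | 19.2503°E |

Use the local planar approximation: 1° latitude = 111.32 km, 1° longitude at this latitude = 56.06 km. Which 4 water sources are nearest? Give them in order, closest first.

Distances from 59.7109°N, 19.1335°E:
S1: √((0.1665·111.32)² + (0.1296·56.06)²) = √(343.538070 + 52.785688) = 19.9079 km
S2: √((0.0094·111.32)² + (-0.0598·56.06)²) = √(1.094970 + 11.238505) = 3.5119 km
S3: √((0.0358·111.32)² + (-0.1263·56.06)²) = √(15.882265 + 50.131753) = 8.1249 km
S4: √((0.0820·111.32)² + (-0.1222·56.06)²) = √(83.324765 + 46.929789) = 11.4129 km
S5: √((0.1361·111.32)² + (-0.1186·56.06)²) = √(229.542256 + 44.205424) = 16.5453 km
S6: √((0.2200·111.32)² + (-0.0051·56.06)²) = √(599.779692 + 0.081742) = 24.4921 km
S7: √((0.0698·111.32)² + (-0.1005·56.06)²) = √(60.375013 + 31.742294) = 9.5978 km
S8: √((0.1493·111.32)² + (-0.0153·56.06)²) = √(276.226926 + 0.735680) = 16.6422 km
S9: √((0.1963·111.32)² + (0.0545·56.06)²) = √(477.514974 + 9.334675) = 22.0647 km
S10: √((0.1360·111.32)² + (0.1168·56.06)²) = √(229.205066 + 42.873790) = 16.4948 km
Sorted: S2 (3.5119 km) < S3 (8.1249 km) < S7 (9.5978 km) < S4 (11.4129 km) < S10 (16.4948 km) < S5 (16.5453 km) < …

S2, S3, S7, S4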